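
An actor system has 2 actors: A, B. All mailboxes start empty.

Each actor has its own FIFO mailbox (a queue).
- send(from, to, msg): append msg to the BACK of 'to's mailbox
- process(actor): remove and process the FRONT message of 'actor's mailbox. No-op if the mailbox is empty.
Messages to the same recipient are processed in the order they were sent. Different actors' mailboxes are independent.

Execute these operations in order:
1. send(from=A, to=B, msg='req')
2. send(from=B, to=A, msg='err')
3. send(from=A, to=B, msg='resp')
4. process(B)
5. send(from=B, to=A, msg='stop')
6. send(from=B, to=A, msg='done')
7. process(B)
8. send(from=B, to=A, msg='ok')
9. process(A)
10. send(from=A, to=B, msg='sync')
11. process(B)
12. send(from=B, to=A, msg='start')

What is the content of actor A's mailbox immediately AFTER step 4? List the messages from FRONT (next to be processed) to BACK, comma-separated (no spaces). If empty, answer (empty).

After 1 (send(from=A, to=B, msg='req')): A:[] B:[req]
After 2 (send(from=B, to=A, msg='err')): A:[err] B:[req]
After 3 (send(from=A, to=B, msg='resp')): A:[err] B:[req,resp]
After 4 (process(B)): A:[err] B:[resp]

err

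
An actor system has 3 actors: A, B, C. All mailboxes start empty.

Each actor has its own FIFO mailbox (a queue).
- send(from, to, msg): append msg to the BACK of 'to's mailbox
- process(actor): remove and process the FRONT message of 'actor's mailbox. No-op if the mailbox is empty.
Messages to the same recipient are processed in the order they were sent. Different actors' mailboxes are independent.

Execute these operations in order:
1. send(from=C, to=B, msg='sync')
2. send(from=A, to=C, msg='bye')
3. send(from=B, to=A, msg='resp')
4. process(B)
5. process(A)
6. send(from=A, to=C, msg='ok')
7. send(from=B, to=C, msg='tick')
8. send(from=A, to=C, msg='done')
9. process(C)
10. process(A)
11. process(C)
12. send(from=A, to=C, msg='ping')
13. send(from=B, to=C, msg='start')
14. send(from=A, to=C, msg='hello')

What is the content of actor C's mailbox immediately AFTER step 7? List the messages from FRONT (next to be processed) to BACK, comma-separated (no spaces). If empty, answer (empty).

After 1 (send(from=C, to=B, msg='sync')): A:[] B:[sync] C:[]
After 2 (send(from=A, to=C, msg='bye')): A:[] B:[sync] C:[bye]
After 3 (send(from=B, to=A, msg='resp')): A:[resp] B:[sync] C:[bye]
After 4 (process(B)): A:[resp] B:[] C:[bye]
After 5 (process(A)): A:[] B:[] C:[bye]
After 6 (send(from=A, to=C, msg='ok')): A:[] B:[] C:[bye,ok]
After 7 (send(from=B, to=C, msg='tick')): A:[] B:[] C:[bye,ok,tick]

bye,ok,tick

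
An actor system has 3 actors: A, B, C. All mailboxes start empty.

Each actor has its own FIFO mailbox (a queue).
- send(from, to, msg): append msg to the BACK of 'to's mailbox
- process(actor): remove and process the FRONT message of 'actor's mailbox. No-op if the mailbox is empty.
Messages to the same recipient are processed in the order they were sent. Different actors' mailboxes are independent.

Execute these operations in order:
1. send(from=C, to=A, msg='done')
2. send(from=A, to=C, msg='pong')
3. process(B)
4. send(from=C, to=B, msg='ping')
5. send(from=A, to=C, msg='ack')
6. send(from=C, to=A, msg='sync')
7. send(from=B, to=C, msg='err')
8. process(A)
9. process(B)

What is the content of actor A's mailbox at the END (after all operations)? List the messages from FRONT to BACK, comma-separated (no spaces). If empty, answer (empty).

After 1 (send(from=C, to=A, msg='done')): A:[done] B:[] C:[]
After 2 (send(from=A, to=C, msg='pong')): A:[done] B:[] C:[pong]
After 3 (process(B)): A:[done] B:[] C:[pong]
After 4 (send(from=C, to=B, msg='ping')): A:[done] B:[ping] C:[pong]
After 5 (send(from=A, to=C, msg='ack')): A:[done] B:[ping] C:[pong,ack]
After 6 (send(from=C, to=A, msg='sync')): A:[done,sync] B:[ping] C:[pong,ack]
After 7 (send(from=B, to=C, msg='err')): A:[done,sync] B:[ping] C:[pong,ack,err]
After 8 (process(A)): A:[sync] B:[ping] C:[pong,ack,err]
After 9 (process(B)): A:[sync] B:[] C:[pong,ack,err]

Answer: sync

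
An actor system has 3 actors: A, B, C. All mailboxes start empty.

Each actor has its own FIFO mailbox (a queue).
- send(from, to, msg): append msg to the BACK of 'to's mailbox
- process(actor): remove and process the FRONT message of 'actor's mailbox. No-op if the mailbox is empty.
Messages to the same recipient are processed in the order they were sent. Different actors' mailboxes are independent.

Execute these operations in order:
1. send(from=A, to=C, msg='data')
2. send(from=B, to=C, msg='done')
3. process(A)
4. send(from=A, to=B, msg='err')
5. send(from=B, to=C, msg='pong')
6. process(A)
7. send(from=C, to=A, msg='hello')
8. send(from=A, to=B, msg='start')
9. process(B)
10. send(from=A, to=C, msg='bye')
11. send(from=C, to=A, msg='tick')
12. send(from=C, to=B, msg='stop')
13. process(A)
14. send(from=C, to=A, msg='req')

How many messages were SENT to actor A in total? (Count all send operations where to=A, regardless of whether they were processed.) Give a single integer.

After 1 (send(from=A, to=C, msg='data')): A:[] B:[] C:[data]
After 2 (send(from=B, to=C, msg='done')): A:[] B:[] C:[data,done]
After 3 (process(A)): A:[] B:[] C:[data,done]
After 4 (send(from=A, to=B, msg='err')): A:[] B:[err] C:[data,done]
After 5 (send(from=B, to=C, msg='pong')): A:[] B:[err] C:[data,done,pong]
After 6 (process(A)): A:[] B:[err] C:[data,done,pong]
After 7 (send(from=C, to=A, msg='hello')): A:[hello] B:[err] C:[data,done,pong]
After 8 (send(from=A, to=B, msg='start')): A:[hello] B:[err,start] C:[data,done,pong]
After 9 (process(B)): A:[hello] B:[start] C:[data,done,pong]
After 10 (send(from=A, to=C, msg='bye')): A:[hello] B:[start] C:[data,done,pong,bye]
After 11 (send(from=C, to=A, msg='tick')): A:[hello,tick] B:[start] C:[data,done,pong,bye]
After 12 (send(from=C, to=B, msg='stop')): A:[hello,tick] B:[start,stop] C:[data,done,pong,bye]
After 13 (process(A)): A:[tick] B:[start,stop] C:[data,done,pong,bye]
After 14 (send(from=C, to=A, msg='req')): A:[tick,req] B:[start,stop] C:[data,done,pong,bye]

Answer: 3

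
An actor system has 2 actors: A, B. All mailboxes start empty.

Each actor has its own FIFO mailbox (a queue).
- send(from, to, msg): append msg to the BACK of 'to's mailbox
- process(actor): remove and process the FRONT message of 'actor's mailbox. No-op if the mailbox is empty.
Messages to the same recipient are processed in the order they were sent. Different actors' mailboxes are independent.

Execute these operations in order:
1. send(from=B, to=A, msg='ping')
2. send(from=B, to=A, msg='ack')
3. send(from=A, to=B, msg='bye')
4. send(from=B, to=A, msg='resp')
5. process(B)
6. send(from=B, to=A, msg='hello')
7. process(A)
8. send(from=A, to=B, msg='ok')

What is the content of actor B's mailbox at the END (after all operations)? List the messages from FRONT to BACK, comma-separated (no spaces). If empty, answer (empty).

Answer: ok

Derivation:
After 1 (send(from=B, to=A, msg='ping')): A:[ping] B:[]
After 2 (send(from=B, to=A, msg='ack')): A:[ping,ack] B:[]
After 3 (send(from=A, to=B, msg='bye')): A:[ping,ack] B:[bye]
After 4 (send(from=B, to=A, msg='resp')): A:[ping,ack,resp] B:[bye]
After 5 (process(B)): A:[ping,ack,resp] B:[]
After 6 (send(from=B, to=A, msg='hello')): A:[ping,ack,resp,hello] B:[]
After 7 (process(A)): A:[ack,resp,hello] B:[]
After 8 (send(from=A, to=B, msg='ok')): A:[ack,resp,hello] B:[ok]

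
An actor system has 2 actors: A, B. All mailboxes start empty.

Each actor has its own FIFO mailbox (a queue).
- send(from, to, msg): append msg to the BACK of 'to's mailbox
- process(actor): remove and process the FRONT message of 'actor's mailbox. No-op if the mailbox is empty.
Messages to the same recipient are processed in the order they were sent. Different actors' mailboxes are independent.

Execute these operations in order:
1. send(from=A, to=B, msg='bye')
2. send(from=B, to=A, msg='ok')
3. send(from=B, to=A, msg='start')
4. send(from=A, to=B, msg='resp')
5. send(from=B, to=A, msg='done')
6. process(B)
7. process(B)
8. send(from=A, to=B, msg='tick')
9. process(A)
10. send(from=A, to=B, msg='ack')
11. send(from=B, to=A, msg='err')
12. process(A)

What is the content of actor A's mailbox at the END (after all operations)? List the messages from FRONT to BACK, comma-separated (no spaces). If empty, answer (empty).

After 1 (send(from=A, to=B, msg='bye')): A:[] B:[bye]
After 2 (send(from=B, to=A, msg='ok')): A:[ok] B:[bye]
After 3 (send(from=B, to=A, msg='start')): A:[ok,start] B:[bye]
After 4 (send(from=A, to=B, msg='resp')): A:[ok,start] B:[bye,resp]
After 5 (send(from=B, to=A, msg='done')): A:[ok,start,done] B:[bye,resp]
After 6 (process(B)): A:[ok,start,done] B:[resp]
After 7 (process(B)): A:[ok,start,done] B:[]
After 8 (send(from=A, to=B, msg='tick')): A:[ok,start,done] B:[tick]
After 9 (process(A)): A:[start,done] B:[tick]
After 10 (send(from=A, to=B, msg='ack')): A:[start,done] B:[tick,ack]
After 11 (send(from=B, to=A, msg='err')): A:[start,done,err] B:[tick,ack]
After 12 (process(A)): A:[done,err] B:[tick,ack]

Answer: done,err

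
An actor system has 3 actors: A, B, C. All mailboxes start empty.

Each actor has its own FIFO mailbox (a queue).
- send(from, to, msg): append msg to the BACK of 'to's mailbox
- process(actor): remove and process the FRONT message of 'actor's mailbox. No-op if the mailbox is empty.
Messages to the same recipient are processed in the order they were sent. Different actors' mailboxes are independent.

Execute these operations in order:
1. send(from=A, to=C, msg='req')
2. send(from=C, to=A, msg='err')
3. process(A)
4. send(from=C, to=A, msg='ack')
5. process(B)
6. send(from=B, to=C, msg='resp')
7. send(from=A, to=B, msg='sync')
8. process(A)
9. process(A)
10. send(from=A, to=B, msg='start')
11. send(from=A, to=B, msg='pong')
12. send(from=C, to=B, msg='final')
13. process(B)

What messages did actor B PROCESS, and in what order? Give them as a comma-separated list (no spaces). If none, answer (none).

Answer: sync

Derivation:
After 1 (send(from=A, to=C, msg='req')): A:[] B:[] C:[req]
After 2 (send(from=C, to=A, msg='err')): A:[err] B:[] C:[req]
After 3 (process(A)): A:[] B:[] C:[req]
After 4 (send(from=C, to=A, msg='ack')): A:[ack] B:[] C:[req]
After 5 (process(B)): A:[ack] B:[] C:[req]
After 6 (send(from=B, to=C, msg='resp')): A:[ack] B:[] C:[req,resp]
After 7 (send(from=A, to=B, msg='sync')): A:[ack] B:[sync] C:[req,resp]
After 8 (process(A)): A:[] B:[sync] C:[req,resp]
After 9 (process(A)): A:[] B:[sync] C:[req,resp]
After 10 (send(from=A, to=B, msg='start')): A:[] B:[sync,start] C:[req,resp]
After 11 (send(from=A, to=B, msg='pong')): A:[] B:[sync,start,pong] C:[req,resp]
After 12 (send(from=C, to=B, msg='final')): A:[] B:[sync,start,pong,final] C:[req,resp]
After 13 (process(B)): A:[] B:[start,pong,final] C:[req,resp]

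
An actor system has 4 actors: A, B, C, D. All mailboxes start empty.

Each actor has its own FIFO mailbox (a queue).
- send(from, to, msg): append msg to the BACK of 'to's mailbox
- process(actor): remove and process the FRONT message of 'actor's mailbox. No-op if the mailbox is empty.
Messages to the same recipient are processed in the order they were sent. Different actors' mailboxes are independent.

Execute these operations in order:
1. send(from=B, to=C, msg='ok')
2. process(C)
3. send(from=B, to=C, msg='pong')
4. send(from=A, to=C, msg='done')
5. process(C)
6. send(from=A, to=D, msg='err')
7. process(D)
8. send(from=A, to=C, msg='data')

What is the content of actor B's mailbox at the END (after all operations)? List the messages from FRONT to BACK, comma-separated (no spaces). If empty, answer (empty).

After 1 (send(from=B, to=C, msg='ok')): A:[] B:[] C:[ok] D:[]
After 2 (process(C)): A:[] B:[] C:[] D:[]
After 3 (send(from=B, to=C, msg='pong')): A:[] B:[] C:[pong] D:[]
After 4 (send(from=A, to=C, msg='done')): A:[] B:[] C:[pong,done] D:[]
After 5 (process(C)): A:[] B:[] C:[done] D:[]
After 6 (send(from=A, to=D, msg='err')): A:[] B:[] C:[done] D:[err]
After 7 (process(D)): A:[] B:[] C:[done] D:[]
After 8 (send(from=A, to=C, msg='data')): A:[] B:[] C:[done,data] D:[]

Answer: (empty)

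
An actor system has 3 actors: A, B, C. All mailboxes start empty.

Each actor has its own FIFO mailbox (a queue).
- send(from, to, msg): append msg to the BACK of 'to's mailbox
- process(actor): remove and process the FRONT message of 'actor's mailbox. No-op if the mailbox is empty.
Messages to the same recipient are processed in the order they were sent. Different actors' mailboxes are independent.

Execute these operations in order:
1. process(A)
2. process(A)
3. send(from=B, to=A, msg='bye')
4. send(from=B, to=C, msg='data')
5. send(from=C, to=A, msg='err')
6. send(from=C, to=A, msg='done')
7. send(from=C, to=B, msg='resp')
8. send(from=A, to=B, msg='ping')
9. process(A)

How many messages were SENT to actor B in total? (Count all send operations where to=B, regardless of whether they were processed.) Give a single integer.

After 1 (process(A)): A:[] B:[] C:[]
After 2 (process(A)): A:[] B:[] C:[]
After 3 (send(from=B, to=A, msg='bye')): A:[bye] B:[] C:[]
After 4 (send(from=B, to=C, msg='data')): A:[bye] B:[] C:[data]
After 5 (send(from=C, to=A, msg='err')): A:[bye,err] B:[] C:[data]
After 6 (send(from=C, to=A, msg='done')): A:[bye,err,done] B:[] C:[data]
After 7 (send(from=C, to=B, msg='resp')): A:[bye,err,done] B:[resp] C:[data]
After 8 (send(from=A, to=B, msg='ping')): A:[bye,err,done] B:[resp,ping] C:[data]
After 9 (process(A)): A:[err,done] B:[resp,ping] C:[data]

Answer: 2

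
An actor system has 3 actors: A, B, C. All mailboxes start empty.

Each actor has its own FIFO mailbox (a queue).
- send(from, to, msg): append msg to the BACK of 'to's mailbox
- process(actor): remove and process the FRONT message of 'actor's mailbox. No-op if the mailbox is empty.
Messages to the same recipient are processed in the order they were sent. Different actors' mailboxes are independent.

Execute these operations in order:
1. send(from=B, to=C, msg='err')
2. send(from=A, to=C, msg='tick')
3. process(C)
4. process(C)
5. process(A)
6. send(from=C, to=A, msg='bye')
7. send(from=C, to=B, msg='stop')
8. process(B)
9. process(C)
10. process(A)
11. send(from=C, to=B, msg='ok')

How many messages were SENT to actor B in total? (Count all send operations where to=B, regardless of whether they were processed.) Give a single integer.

Answer: 2

Derivation:
After 1 (send(from=B, to=C, msg='err')): A:[] B:[] C:[err]
After 2 (send(from=A, to=C, msg='tick')): A:[] B:[] C:[err,tick]
After 3 (process(C)): A:[] B:[] C:[tick]
After 4 (process(C)): A:[] B:[] C:[]
After 5 (process(A)): A:[] B:[] C:[]
After 6 (send(from=C, to=A, msg='bye')): A:[bye] B:[] C:[]
After 7 (send(from=C, to=B, msg='stop')): A:[bye] B:[stop] C:[]
After 8 (process(B)): A:[bye] B:[] C:[]
After 9 (process(C)): A:[bye] B:[] C:[]
After 10 (process(A)): A:[] B:[] C:[]
After 11 (send(from=C, to=B, msg='ok')): A:[] B:[ok] C:[]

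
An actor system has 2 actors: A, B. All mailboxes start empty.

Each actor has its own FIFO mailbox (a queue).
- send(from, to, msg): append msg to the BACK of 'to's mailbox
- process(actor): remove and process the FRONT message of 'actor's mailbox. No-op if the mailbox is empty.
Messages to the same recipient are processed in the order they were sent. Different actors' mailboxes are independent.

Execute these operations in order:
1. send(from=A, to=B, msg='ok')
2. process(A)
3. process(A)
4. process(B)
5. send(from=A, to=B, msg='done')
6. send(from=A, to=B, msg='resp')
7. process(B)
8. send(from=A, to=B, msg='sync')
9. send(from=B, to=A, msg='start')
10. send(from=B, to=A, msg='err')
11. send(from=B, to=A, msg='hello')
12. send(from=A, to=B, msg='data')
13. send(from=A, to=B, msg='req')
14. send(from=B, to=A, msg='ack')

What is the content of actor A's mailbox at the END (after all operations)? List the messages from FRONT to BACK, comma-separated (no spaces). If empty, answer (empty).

Answer: start,err,hello,ack

Derivation:
After 1 (send(from=A, to=B, msg='ok')): A:[] B:[ok]
After 2 (process(A)): A:[] B:[ok]
After 3 (process(A)): A:[] B:[ok]
After 4 (process(B)): A:[] B:[]
After 5 (send(from=A, to=B, msg='done')): A:[] B:[done]
After 6 (send(from=A, to=B, msg='resp')): A:[] B:[done,resp]
After 7 (process(B)): A:[] B:[resp]
After 8 (send(from=A, to=B, msg='sync')): A:[] B:[resp,sync]
After 9 (send(from=B, to=A, msg='start')): A:[start] B:[resp,sync]
After 10 (send(from=B, to=A, msg='err')): A:[start,err] B:[resp,sync]
After 11 (send(from=B, to=A, msg='hello')): A:[start,err,hello] B:[resp,sync]
After 12 (send(from=A, to=B, msg='data')): A:[start,err,hello] B:[resp,sync,data]
After 13 (send(from=A, to=B, msg='req')): A:[start,err,hello] B:[resp,sync,data,req]
After 14 (send(from=B, to=A, msg='ack')): A:[start,err,hello,ack] B:[resp,sync,data,req]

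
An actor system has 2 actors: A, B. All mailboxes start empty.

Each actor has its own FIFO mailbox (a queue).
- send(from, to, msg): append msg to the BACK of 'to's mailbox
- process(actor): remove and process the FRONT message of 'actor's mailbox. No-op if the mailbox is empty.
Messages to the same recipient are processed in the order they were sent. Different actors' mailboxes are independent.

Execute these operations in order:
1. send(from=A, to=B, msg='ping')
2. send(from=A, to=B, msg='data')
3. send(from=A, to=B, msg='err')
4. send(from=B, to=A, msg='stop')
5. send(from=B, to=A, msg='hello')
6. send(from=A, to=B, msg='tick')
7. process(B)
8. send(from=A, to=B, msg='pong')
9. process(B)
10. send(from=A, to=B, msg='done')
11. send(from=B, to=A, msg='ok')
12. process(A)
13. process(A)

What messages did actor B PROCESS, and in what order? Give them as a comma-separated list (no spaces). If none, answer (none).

Answer: ping,data

Derivation:
After 1 (send(from=A, to=B, msg='ping')): A:[] B:[ping]
After 2 (send(from=A, to=B, msg='data')): A:[] B:[ping,data]
After 3 (send(from=A, to=B, msg='err')): A:[] B:[ping,data,err]
After 4 (send(from=B, to=A, msg='stop')): A:[stop] B:[ping,data,err]
After 5 (send(from=B, to=A, msg='hello')): A:[stop,hello] B:[ping,data,err]
After 6 (send(from=A, to=B, msg='tick')): A:[stop,hello] B:[ping,data,err,tick]
After 7 (process(B)): A:[stop,hello] B:[data,err,tick]
After 8 (send(from=A, to=B, msg='pong')): A:[stop,hello] B:[data,err,tick,pong]
After 9 (process(B)): A:[stop,hello] B:[err,tick,pong]
After 10 (send(from=A, to=B, msg='done')): A:[stop,hello] B:[err,tick,pong,done]
After 11 (send(from=B, to=A, msg='ok')): A:[stop,hello,ok] B:[err,tick,pong,done]
After 12 (process(A)): A:[hello,ok] B:[err,tick,pong,done]
After 13 (process(A)): A:[ok] B:[err,tick,pong,done]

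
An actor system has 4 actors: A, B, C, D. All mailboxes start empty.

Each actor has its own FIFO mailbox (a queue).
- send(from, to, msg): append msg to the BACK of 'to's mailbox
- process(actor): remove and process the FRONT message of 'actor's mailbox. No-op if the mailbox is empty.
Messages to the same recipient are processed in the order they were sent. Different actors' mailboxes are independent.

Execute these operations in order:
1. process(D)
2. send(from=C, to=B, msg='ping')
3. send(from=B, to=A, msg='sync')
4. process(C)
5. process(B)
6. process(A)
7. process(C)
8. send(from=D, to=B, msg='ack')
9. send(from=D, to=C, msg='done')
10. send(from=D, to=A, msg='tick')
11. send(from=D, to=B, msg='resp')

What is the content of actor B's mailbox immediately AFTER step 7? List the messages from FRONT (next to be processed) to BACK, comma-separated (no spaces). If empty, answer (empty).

After 1 (process(D)): A:[] B:[] C:[] D:[]
After 2 (send(from=C, to=B, msg='ping')): A:[] B:[ping] C:[] D:[]
After 3 (send(from=B, to=A, msg='sync')): A:[sync] B:[ping] C:[] D:[]
After 4 (process(C)): A:[sync] B:[ping] C:[] D:[]
After 5 (process(B)): A:[sync] B:[] C:[] D:[]
After 6 (process(A)): A:[] B:[] C:[] D:[]
After 7 (process(C)): A:[] B:[] C:[] D:[]

(empty)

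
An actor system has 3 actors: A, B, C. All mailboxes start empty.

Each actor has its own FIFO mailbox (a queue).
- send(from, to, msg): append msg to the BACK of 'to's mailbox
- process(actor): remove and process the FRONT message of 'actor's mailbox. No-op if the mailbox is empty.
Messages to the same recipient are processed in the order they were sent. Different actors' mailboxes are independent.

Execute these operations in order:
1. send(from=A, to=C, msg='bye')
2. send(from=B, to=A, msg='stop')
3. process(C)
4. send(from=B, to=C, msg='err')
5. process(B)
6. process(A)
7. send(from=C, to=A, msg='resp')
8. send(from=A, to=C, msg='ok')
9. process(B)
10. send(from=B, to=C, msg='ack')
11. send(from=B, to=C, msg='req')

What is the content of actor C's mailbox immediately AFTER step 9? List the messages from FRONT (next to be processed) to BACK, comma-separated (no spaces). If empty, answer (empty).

After 1 (send(from=A, to=C, msg='bye')): A:[] B:[] C:[bye]
After 2 (send(from=B, to=A, msg='stop')): A:[stop] B:[] C:[bye]
After 3 (process(C)): A:[stop] B:[] C:[]
After 4 (send(from=B, to=C, msg='err')): A:[stop] B:[] C:[err]
After 5 (process(B)): A:[stop] B:[] C:[err]
After 6 (process(A)): A:[] B:[] C:[err]
After 7 (send(from=C, to=A, msg='resp')): A:[resp] B:[] C:[err]
After 8 (send(from=A, to=C, msg='ok')): A:[resp] B:[] C:[err,ok]
After 9 (process(B)): A:[resp] B:[] C:[err,ok]

err,ok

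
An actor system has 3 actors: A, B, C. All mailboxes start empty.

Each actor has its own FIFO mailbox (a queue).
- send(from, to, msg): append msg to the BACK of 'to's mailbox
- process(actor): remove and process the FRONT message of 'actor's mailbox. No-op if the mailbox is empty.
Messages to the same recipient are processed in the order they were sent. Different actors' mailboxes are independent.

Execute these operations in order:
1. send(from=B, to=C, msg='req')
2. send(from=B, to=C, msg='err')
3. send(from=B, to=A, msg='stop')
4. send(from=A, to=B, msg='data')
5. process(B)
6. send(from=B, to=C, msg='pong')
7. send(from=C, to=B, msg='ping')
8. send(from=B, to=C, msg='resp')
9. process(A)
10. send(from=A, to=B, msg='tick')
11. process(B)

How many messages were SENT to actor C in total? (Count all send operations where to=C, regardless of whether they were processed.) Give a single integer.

After 1 (send(from=B, to=C, msg='req')): A:[] B:[] C:[req]
After 2 (send(from=B, to=C, msg='err')): A:[] B:[] C:[req,err]
After 3 (send(from=B, to=A, msg='stop')): A:[stop] B:[] C:[req,err]
After 4 (send(from=A, to=B, msg='data')): A:[stop] B:[data] C:[req,err]
After 5 (process(B)): A:[stop] B:[] C:[req,err]
After 6 (send(from=B, to=C, msg='pong')): A:[stop] B:[] C:[req,err,pong]
After 7 (send(from=C, to=B, msg='ping')): A:[stop] B:[ping] C:[req,err,pong]
After 8 (send(from=B, to=C, msg='resp')): A:[stop] B:[ping] C:[req,err,pong,resp]
After 9 (process(A)): A:[] B:[ping] C:[req,err,pong,resp]
After 10 (send(from=A, to=B, msg='tick')): A:[] B:[ping,tick] C:[req,err,pong,resp]
After 11 (process(B)): A:[] B:[tick] C:[req,err,pong,resp]

Answer: 4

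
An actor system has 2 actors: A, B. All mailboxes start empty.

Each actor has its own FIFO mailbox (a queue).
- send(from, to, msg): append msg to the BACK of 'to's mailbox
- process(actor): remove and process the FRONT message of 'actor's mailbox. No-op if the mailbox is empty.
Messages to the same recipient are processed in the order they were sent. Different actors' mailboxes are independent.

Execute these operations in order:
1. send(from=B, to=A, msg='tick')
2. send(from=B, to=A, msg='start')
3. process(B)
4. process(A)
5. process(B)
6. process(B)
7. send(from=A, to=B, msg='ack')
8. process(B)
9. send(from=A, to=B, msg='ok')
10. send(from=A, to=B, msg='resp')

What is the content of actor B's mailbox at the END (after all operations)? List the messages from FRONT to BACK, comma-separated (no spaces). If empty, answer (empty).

Answer: ok,resp

Derivation:
After 1 (send(from=B, to=A, msg='tick')): A:[tick] B:[]
After 2 (send(from=B, to=A, msg='start')): A:[tick,start] B:[]
After 3 (process(B)): A:[tick,start] B:[]
After 4 (process(A)): A:[start] B:[]
After 5 (process(B)): A:[start] B:[]
After 6 (process(B)): A:[start] B:[]
After 7 (send(from=A, to=B, msg='ack')): A:[start] B:[ack]
After 8 (process(B)): A:[start] B:[]
After 9 (send(from=A, to=B, msg='ok')): A:[start] B:[ok]
After 10 (send(from=A, to=B, msg='resp')): A:[start] B:[ok,resp]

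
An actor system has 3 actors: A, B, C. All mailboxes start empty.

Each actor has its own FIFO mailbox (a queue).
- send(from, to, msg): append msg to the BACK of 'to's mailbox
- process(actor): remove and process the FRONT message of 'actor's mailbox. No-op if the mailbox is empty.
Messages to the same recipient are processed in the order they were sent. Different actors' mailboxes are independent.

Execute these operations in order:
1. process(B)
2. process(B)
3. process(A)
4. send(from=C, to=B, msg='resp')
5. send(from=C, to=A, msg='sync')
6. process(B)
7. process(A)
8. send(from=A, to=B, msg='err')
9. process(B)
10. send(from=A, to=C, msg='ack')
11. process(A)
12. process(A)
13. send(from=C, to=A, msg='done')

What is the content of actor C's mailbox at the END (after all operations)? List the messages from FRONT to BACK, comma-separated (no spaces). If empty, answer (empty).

Answer: ack

Derivation:
After 1 (process(B)): A:[] B:[] C:[]
After 2 (process(B)): A:[] B:[] C:[]
After 3 (process(A)): A:[] B:[] C:[]
After 4 (send(from=C, to=B, msg='resp')): A:[] B:[resp] C:[]
After 5 (send(from=C, to=A, msg='sync')): A:[sync] B:[resp] C:[]
After 6 (process(B)): A:[sync] B:[] C:[]
After 7 (process(A)): A:[] B:[] C:[]
After 8 (send(from=A, to=B, msg='err')): A:[] B:[err] C:[]
After 9 (process(B)): A:[] B:[] C:[]
After 10 (send(from=A, to=C, msg='ack')): A:[] B:[] C:[ack]
After 11 (process(A)): A:[] B:[] C:[ack]
After 12 (process(A)): A:[] B:[] C:[ack]
After 13 (send(from=C, to=A, msg='done')): A:[done] B:[] C:[ack]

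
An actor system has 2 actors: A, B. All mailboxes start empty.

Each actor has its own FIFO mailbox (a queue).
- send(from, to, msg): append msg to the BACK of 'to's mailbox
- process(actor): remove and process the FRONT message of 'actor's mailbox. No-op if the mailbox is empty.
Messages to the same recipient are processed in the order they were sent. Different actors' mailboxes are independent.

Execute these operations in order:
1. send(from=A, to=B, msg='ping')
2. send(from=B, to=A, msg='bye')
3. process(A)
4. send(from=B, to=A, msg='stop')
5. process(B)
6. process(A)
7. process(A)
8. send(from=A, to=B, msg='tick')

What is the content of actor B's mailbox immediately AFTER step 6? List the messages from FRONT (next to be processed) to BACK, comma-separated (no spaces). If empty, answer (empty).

After 1 (send(from=A, to=B, msg='ping')): A:[] B:[ping]
After 2 (send(from=B, to=A, msg='bye')): A:[bye] B:[ping]
After 3 (process(A)): A:[] B:[ping]
After 4 (send(from=B, to=A, msg='stop')): A:[stop] B:[ping]
After 5 (process(B)): A:[stop] B:[]
After 6 (process(A)): A:[] B:[]

(empty)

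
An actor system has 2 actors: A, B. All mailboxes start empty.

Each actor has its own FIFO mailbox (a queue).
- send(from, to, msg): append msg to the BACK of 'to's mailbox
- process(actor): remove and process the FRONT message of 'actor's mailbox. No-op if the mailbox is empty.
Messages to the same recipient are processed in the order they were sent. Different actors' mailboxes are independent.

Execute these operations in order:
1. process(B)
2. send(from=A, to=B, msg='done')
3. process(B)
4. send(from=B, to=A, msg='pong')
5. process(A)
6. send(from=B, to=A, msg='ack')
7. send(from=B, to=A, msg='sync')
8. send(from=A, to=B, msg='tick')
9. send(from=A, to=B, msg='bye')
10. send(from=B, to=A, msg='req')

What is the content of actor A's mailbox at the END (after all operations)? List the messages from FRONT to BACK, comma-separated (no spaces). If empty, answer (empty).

After 1 (process(B)): A:[] B:[]
After 2 (send(from=A, to=B, msg='done')): A:[] B:[done]
After 3 (process(B)): A:[] B:[]
After 4 (send(from=B, to=A, msg='pong')): A:[pong] B:[]
After 5 (process(A)): A:[] B:[]
After 6 (send(from=B, to=A, msg='ack')): A:[ack] B:[]
After 7 (send(from=B, to=A, msg='sync')): A:[ack,sync] B:[]
After 8 (send(from=A, to=B, msg='tick')): A:[ack,sync] B:[tick]
After 9 (send(from=A, to=B, msg='bye')): A:[ack,sync] B:[tick,bye]
After 10 (send(from=B, to=A, msg='req')): A:[ack,sync,req] B:[tick,bye]

Answer: ack,sync,req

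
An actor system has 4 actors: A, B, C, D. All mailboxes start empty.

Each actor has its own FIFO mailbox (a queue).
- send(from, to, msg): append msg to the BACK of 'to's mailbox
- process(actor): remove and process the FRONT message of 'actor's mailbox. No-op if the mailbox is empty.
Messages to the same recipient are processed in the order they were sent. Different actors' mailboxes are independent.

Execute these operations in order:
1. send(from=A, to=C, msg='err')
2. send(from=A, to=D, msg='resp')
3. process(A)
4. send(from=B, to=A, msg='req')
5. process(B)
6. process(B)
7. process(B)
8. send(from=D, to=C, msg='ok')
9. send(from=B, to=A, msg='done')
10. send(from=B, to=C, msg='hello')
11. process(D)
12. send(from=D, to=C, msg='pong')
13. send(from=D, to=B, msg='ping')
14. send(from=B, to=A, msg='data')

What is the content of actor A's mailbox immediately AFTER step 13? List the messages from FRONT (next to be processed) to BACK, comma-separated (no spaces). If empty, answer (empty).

After 1 (send(from=A, to=C, msg='err')): A:[] B:[] C:[err] D:[]
After 2 (send(from=A, to=D, msg='resp')): A:[] B:[] C:[err] D:[resp]
After 3 (process(A)): A:[] B:[] C:[err] D:[resp]
After 4 (send(from=B, to=A, msg='req')): A:[req] B:[] C:[err] D:[resp]
After 5 (process(B)): A:[req] B:[] C:[err] D:[resp]
After 6 (process(B)): A:[req] B:[] C:[err] D:[resp]
After 7 (process(B)): A:[req] B:[] C:[err] D:[resp]
After 8 (send(from=D, to=C, msg='ok')): A:[req] B:[] C:[err,ok] D:[resp]
After 9 (send(from=B, to=A, msg='done')): A:[req,done] B:[] C:[err,ok] D:[resp]
After 10 (send(from=B, to=C, msg='hello')): A:[req,done] B:[] C:[err,ok,hello] D:[resp]
After 11 (process(D)): A:[req,done] B:[] C:[err,ok,hello] D:[]
After 12 (send(from=D, to=C, msg='pong')): A:[req,done] B:[] C:[err,ok,hello,pong] D:[]
After 13 (send(from=D, to=B, msg='ping')): A:[req,done] B:[ping] C:[err,ok,hello,pong] D:[]

req,done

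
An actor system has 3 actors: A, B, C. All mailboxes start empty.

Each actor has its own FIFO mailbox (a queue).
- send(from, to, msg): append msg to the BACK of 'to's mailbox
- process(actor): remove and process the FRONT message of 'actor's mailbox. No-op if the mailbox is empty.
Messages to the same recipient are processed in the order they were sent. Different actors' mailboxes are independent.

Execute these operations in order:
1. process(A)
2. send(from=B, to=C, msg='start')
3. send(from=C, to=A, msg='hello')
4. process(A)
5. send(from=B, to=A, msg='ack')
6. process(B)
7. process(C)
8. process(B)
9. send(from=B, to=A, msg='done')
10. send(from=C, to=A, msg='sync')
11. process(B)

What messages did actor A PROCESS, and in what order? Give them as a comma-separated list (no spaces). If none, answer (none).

After 1 (process(A)): A:[] B:[] C:[]
After 2 (send(from=B, to=C, msg='start')): A:[] B:[] C:[start]
After 3 (send(from=C, to=A, msg='hello')): A:[hello] B:[] C:[start]
After 4 (process(A)): A:[] B:[] C:[start]
After 5 (send(from=B, to=A, msg='ack')): A:[ack] B:[] C:[start]
After 6 (process(B)): A:[ack] B:[] C:[start]
After 7 (process(C)): A:[ack] B:[] C:[]
After 8 (process(B)): A:[ack] B:[] C:[]
After 9 (send(from=B, to=A, msg='done')): A:[ack,done] B:[] C:[]
After 10 (send(from=C, to=A, msg='sync')): A:[ack,done,sync] B:[] C:[]
After 11 (process(B)): A:[ack,done,sync] B:[] C:[]

Answer: hello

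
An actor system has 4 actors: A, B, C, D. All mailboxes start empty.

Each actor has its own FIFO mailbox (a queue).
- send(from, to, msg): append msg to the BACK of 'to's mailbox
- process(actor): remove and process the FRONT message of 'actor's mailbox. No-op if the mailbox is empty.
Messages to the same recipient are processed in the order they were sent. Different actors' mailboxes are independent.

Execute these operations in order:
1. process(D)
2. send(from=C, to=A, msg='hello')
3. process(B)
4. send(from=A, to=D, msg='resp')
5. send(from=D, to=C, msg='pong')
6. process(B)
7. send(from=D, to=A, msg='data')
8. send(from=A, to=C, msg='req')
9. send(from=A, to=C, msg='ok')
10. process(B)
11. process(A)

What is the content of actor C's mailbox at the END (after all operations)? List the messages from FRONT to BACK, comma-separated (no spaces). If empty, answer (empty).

Answer: pong,req,ok

Derivation:
After 1 (process(D)): A:[] B:[] C:[] D:[]
After 2 (send(from=C, to=A, msg='hello')): A:[hello] B:[] C:[] D:[]
After 3 (process(B)): A:[hello] B:[] C:[] D:[]
After 4 (send(from=A, to=D, msg='resp')): A:[hello] B:[] C:[] D:[resp]
After 5 (send(from=D, to=C, msg='pong')): A:[hello] B:[] C:[pong] D:[resp]
After 6 (process(B)): A:[hello] B:[] C:[pong] D:[resp]
After 7 (send(from=D, to=A, msg='data')): A:[hello,data] B:[] C:[pong] D:[resp]
After 8 (send(from=A, to=C, msg='req')): A:[hello,data] B:[] C:[pong,req] D:[resp]
After 9 (send(from=A, to=C, msg='ok')): A:[hello,data] B:[] C:[pong,req,ok] D:[resp]
After 10 (process(B)): A:[hello,data] B:[] C:[pong,req,ok] D:[resp]
After 11 (process(A)): A:[data] B:[] C:[pong,req,ok] D:[resp]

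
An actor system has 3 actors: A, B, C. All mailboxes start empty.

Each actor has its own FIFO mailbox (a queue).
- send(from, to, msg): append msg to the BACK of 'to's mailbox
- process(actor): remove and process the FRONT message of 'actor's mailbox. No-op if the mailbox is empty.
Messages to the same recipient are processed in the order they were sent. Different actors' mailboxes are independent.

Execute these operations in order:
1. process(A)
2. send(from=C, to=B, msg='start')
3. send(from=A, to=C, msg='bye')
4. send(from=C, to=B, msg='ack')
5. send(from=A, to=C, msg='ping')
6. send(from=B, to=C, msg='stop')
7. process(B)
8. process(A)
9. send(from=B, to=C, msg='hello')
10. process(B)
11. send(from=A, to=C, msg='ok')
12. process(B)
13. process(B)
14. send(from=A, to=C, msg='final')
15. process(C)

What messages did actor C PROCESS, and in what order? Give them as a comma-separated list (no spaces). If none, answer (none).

Answer: bye

Derivation:
After 1 (process(A)): A:[] B:[] C:[]
After 2 (send(from=C, to=B, msg='start')): A:[] B:[start] C:[]
After 3 (send(from=A, to=C, msg='bye')): A:[] B:[start] C:[bye]
After 4 (send(from=C, to=B, msg='ack')): A:[] B:[start,ack] C:[bye]
After 5 (send(from=A, to=C, msg='ping')): A:[] B:[start,ack] C:[bye,ping]
After 6 (send(from=B, to=C, msg='stop')): A:[] B:[start,ack] C:[bye,ping,stop]
After 7 (process(B)): A:[] B:[ack] C:[bye,ping,stop]
After 8 (process(A)): A:[] B:[ack] C:[bye,ping,stop]
After 9 (send(from=B, to=C, msg='hello')): A:[] B:[ack] C:[bye,ping,stop,hello]
After 10 (process(B)): A:[] B:[] C:[bye,ping,stop,hello]
After 11 (send(from=A, to=C, msg='ok')): A:[] B:[] C:[bye,ping,stop,hello,ok]
After 12 (process(B)): A:[] B:[] C:[bye,ping,stop,hello,ok]
After 13 (process(B)): A:[] B:[] C:[bye,ping,stop,hello,ok]
After 14 (send(from=A, to=C, msg='final')): A:[] B:[] C:[bye,ping,stop,hello,ok,final]
After 15 (process(C)): A:[] B:[] C:[ping,stop,hello,ok,final]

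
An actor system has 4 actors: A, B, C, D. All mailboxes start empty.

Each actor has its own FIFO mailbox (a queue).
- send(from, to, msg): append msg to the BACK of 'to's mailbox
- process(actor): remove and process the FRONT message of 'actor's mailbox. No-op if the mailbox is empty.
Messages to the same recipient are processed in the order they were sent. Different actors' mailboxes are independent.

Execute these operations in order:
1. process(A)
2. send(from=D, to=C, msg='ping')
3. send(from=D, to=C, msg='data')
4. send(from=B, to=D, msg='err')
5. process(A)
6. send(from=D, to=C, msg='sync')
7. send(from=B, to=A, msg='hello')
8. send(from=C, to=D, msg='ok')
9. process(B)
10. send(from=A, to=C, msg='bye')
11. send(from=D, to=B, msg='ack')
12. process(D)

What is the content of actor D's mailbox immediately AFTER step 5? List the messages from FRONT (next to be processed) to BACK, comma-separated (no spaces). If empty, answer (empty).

After 1 (process(A)): A:[] B:[] C:[] D:[]
After 2 (send(from=D, to=C, msg='ping')): A:[] B:[] C:[ping] D:[]
After 3 (send(from=D, to=C, msg='data')): A:[] B:[] C:[ping,data] D:[]
After 4 (send(from=B, to=D, msg='err')): A:[] B:[] C:[ping,data] D:[err]
After 5 (process(A)): A:[] B:[] C:[ping,data] D:[err]

err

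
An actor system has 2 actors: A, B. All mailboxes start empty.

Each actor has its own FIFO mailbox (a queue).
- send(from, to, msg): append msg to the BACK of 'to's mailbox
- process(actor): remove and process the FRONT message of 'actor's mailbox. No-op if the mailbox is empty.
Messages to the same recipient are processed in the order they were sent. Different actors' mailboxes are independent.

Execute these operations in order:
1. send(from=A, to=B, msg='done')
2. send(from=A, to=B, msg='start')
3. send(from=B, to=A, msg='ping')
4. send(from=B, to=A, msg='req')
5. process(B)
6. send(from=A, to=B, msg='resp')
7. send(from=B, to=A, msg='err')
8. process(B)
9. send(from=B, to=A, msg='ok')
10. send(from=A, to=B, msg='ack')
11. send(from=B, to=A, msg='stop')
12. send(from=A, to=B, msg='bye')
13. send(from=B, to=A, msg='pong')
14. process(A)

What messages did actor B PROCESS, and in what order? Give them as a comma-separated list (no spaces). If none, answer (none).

Answer: done,start

Derivation:
After 1 (send(from=A, to=B, msg='done')): A:[] B:[done]
After 2 (send(from=A, to=B, msg='start')): A:[] B:[done,start]
After 3 (send(from=B, to=A, msg='ping')): A:[ping] B:[done,start]
After 4 (send(from=B, to=A, msg='req')): A:[ping,req] B:[done,start]
After 5 (process(B)): A:[ping,req] B:[start]
After 6 (send(from=A, to=B, msg='resp')): A:[ping,req] B:[start,resp]
After 7 (send(from=B, to=A, msg='err')): A:[ping,req,err] B:[start,resp]
After 8 (process(B)): A:[ping,req,err] B:[resp]
After 9 (send(from=B, to=A, msg='ok')): A:[ping,req,err,ok] B:[resp]
After 10 (send(from=A, to=B, msg='ack')): A:[ping,req,err,ok] B:[resp,ack]
After 11 (send(from=B, to=A, msg='stop')): A:[ping,req,err,ok,stop] B:[resp,ack]
After 12 (send(from=A, to=B, msg='bye')): A:[ping,req,err,ok,stop] B:[resp,ack,bye]
After 13 (send(from=B, to=A, msg='pong')): A:[ping,req,err,ok,stop,pong] B:[resp,ack,bye]
After 14 (process(A)): A:[req,err,ok,stop,pong] B:[resp,ack,bye]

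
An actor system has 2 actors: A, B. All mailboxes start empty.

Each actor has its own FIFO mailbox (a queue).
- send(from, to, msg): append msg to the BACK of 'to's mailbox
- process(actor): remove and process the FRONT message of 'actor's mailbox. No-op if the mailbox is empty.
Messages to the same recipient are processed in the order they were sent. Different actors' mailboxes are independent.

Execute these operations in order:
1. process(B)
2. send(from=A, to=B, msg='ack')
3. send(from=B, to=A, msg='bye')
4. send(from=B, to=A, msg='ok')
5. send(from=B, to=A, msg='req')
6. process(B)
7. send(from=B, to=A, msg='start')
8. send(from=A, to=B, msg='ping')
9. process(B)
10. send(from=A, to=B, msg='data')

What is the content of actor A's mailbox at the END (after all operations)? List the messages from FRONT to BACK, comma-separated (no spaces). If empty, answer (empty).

After 1 (process(B)): A:[] B:[]
After 2 (send(from=A, to=B, msg='ack')): A:[] B:[ack]
After 3 (send(from=B, to=A, msg='bye')): A:[bye] B:[ack]
After 4 (send(from=B, to=A, msg='ok')): A:[bye,ok] B:[ack]
After 5 (send(from=B, to=A, msg='req')): A:[bye,ok,req] B:[ack]
After 6 (process(B)): A:[bye,ok,req] B:[]
After 7 (send(from=B, to=A, msg='start')): A:[bye,ok,req,start] B:[]
After 8 (send(from=A, to=B, msg='ping')): A:[bye,ok,req,start] B:[ping]
After 9 (process(B)): A:[bye,ok,req,start] B:[]
After 10 (send(from=A, to=B, msg='data')): A:[bye,ok,req,start] B:[data]

Answer: bye,ok,req,start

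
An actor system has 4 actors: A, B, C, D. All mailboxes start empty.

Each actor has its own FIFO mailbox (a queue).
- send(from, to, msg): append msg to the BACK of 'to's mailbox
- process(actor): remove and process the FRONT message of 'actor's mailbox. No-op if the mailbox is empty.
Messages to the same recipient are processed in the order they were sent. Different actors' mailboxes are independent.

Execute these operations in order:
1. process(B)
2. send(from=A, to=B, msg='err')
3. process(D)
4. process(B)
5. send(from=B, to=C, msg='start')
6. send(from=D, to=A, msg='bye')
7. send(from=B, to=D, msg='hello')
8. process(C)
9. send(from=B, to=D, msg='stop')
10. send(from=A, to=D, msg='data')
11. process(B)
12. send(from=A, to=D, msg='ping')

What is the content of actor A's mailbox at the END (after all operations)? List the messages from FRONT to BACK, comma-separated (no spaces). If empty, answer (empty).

Answer: bye

Derivation:
After 1 (process(B)): A:[] B:[] C:[] D:[]
After 2 (send(from=A, to=B, msg='err')): A:[] B:[err] C:[] D:[]
After 3 (process(D)): A:[] B:[err] C:[] D:[]
After 4 (process(B)): A:[] B:[] C:[] D:[]
After 5 (send(from=B, to=C, msg='start')): A:[] B:[] C:[start] D:[]
After 6 (send(from=D, to=A, msg='bye')): A:[bye] B:[] C:[start] D:[]
After 7 (send(from=B, to=D, msg='hello')): A:[bye] B:[] C:[start] D:[hello]
After 8 (process(C)): A:[bye] B:[] C:[] D:[hello]
After 9 (send(from=B, to=D, msg='stop')): A:[bye] B:[] C:[] D:[hello,stop]
After 10 (send(from=A, to=D, msg='data')): A:[bye] B:[] C:[] D:[hello,stop,data]
After 11 (process(B)): A:[bye] B:[] C:[] D:[hello,stop,data]
After 12 (send(from=A, to=D, msg='ping')): A:[bye] B:[] C:[] D:[hello,stop,data,ping]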